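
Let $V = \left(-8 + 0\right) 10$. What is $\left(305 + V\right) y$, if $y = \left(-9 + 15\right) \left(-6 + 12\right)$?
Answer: $8100$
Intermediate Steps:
$y = 36$ ($y = 6 \cdot 6 = 36$)
$V = -80$ ($V = \left(-8\right) 10 = -80$)
$\left(305 + V\right) y = \left(305 - 80\right) 36 = 225 \cdot 36 = 8100$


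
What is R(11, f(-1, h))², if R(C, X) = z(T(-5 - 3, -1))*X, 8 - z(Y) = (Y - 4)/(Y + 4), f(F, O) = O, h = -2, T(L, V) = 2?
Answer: 2500/9 ≈ 277.78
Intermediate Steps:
z(Y) = 8 - (-4 + Y)/(4 + Y) (z(Y) = 8 - (Y - 4)/(Y + 4) = 8 - (-4 + Y)/(4 + Y))
R(C, X) = 25*X/3 (R(C, X) = ((36 + 7*2)/(4 + 2))*X = ((36 + 14)/6)*X = ((⅙)*50)*X = 25*X/3)
R(11, f(-1, h))² = ((25/3)*(-2))² = (-50/3)² = 2500/9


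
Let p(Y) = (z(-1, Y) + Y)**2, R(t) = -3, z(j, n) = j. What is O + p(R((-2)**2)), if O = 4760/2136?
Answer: 4867/267 ≈ 18.228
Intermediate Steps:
p(Y) = (-1 + Y)**2
O = 595/267 (O = 4760*(1/2136) = 595/267 ≈ 2.2285)
O + p(R((-2)**2)) = 595/267 + (-1 - 3)**2 = 595/267 + (-4)**2 = 595/267 + 16 = 4867/267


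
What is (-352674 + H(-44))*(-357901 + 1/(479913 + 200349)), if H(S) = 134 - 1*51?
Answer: 85844079093458051/680262 ≈ 1.2619e+11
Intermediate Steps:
H(S) = 83 (H(S) = 134 - 51 = 83)
(-352674 + H(-44))*(-357901 + 1/(479913 + 200349)) = (-352674 + 83)*(-357901 + 1/(479913 + 200349)) = -352591*(-357901 + 1/680262) = -352591*(-243466450061/680262) = 85844079093458051/680262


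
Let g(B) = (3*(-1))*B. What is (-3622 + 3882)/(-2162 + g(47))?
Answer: -260/2303 ≈ -0.11290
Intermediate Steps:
g(B) = -3*B
(-3622 + 3882)/(-2162 + g(47)) = (-3622 + 3882)/(-2162 - 3*47) = 260/(-2162 - 141) = 260/(-2303) = 260*(-1/2303) = -260/2303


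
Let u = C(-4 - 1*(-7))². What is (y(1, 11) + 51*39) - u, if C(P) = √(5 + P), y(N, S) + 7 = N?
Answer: 1975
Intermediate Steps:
y(N, S) = -7 + N
u = 8 (u = (√(5 + (-4 - 1*(-7))))² = (√(5 + (-4 + 7)))² = (√(5 + 3))² = (√8)² = (2*√2)² = 8)
(y(1, 11) + 51*39) - u = ((-7 + 1) + 51*39) - 1*8 = (-6 + 1989) - 8 = 1983 - 8 = 1975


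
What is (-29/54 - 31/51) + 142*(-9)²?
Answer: 10557785/918 ≈ 11501.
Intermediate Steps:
(-29/54 - 31/51) + 142*(-9)² = (-29*1/54 - 31*1/51) + 142*81 = (-29/54 - 31/51) + 11502 = -1051/918 + 11502 = 10557785/918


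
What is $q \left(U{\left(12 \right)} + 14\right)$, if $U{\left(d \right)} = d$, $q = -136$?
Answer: $-3536$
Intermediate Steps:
$q \left(U{\left(12 \right)} + 14\right) = - 136 \left(12 + 14\right) = \left(-136\right) 26 = -3536$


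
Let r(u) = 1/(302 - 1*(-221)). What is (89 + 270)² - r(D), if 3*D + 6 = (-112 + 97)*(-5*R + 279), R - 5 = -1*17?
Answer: 67404762/523 ≈ 1.2888e+5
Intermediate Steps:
R = -12 (R = 5 - 1*17 = 5 - 17 = -12)
D = -1697 (D = -2 + ((-112 + 97)*(-5*(-12) + 279))/3 = -2 + (-15*(60 + 279))/3 = -2 + (-15*339)/3 = -2 + (⅓)*(-5085) = -2 - 1695 = -1697)
r(u) = 1/523 (r(u) = 1/(302 + 221) = 1/523)
(89 + 270)² - r(D) = (89 + 270)² - 1*1/523 = 359² - 1/523 = 128881 - 1/523 = 67404762/523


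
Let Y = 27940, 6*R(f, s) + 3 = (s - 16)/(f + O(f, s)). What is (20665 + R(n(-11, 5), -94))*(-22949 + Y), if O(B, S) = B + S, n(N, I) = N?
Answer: 35891783291/348 ≈ 1.0314e+8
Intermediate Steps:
R(f, s) = -½ + (-16 + s)/(6*(s + 2*f)) (R(f, s) = -½ + ((s - 16)/(f + (f + s)))/6 = -½ + ((-16 + s)/(s + 2*f))/6 = -½ + (-16 + s)/(6*(s + 2*f)))
(20665 + R(n(-11, 5), -94))*(-22949 + Y) = (20665 + (-8 - 1*(-94) - 3*(-11))/(3*(-94 + 2*(-11))))*(-22949 + 27940) = (20665 + (-8 + 94 + 33)/(3*(-94 - 22)))*4991 = (20665 + (⅓)*119/(-116))*4991 = (20665 + (⅓)*(-1/116)*119)*4991 = (20665 - 119/348)*4991 = (7191301/348)*4991 = 35891783291/348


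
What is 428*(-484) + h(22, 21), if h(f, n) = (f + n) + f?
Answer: -207087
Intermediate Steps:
h(f, n) = n + 2*f
428*(-484) + h(22, 21) = 428*(-484) + (21 + 2*22) = -207152 + (21 + 44) = -207152 + 65 = -207087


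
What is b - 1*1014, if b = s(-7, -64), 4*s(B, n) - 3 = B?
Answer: -1015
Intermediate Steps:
s(B, n) = ¾ + B/4
b = -1 (b = ¾ + (¼)*(-7) = ¾ - 7/4 = -1)
b - 1*1014 = -1 - 1*1014 = -1 - 1014 = -1015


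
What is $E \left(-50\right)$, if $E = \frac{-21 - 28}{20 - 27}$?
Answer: $-350$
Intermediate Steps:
$E = 7$ ($E = - \frac{49}{-7} = \left(-49\right) \left(- \frac{1}{7}\right) = 7$)
$E \left(-50\right) = 7 \left(-50\right) = -350$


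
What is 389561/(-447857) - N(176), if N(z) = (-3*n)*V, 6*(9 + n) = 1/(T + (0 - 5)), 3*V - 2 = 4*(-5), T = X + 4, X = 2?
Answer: 70819702/447857 ≈ 158.13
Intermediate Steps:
T = 6 (T = 2 + 4 = 6)
V = -6 (V = 2/3 + (4*(-5))/3 = 2/3 + (1/3)*(-20) = 2/3 - 20/3 = -6)
n = -53/6 (n = -9 + 1/(6*(6 + (0 - 5))) = -9 + 1/(6*(6 - 5)) = -9 + (1/6)/1 = -9 + (1/6)*1 = -9 + 1/6 = -53/6 ≈ -8.8333)
N(z) = -159 (N(z) = -3*(-53/6)*(-6) = (53/2)*(-6) = -159)
389561/(-447857) - N(176) = 389561/(-447857) - 1*(-159) = 389561*(-1/447857) + 159 = -389561/447857 + 159 = 70819702/447857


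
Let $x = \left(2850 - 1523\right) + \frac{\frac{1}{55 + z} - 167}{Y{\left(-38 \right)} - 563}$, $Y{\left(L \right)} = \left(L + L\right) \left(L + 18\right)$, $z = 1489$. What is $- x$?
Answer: $- \frac{653509323}{492536} \approx -1326.8$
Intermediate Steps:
$Y{\left(L \right)} = 2 L \left(18 + L\right)$
$x = \frac{653509323}{492536}$ ($x = \left(2850 - 1523\right) + \frac{\frac{1}{55 + 1489} - 167}{2 \left(-38\right) \left(18 - 38\right) - 563} = 1327 + \frac{\frac{1}{1544} - 167}{2 \left(-38\right) \left(-20\right) - 563} = 1327 + \frac{\frac{1}{1544} - 167}{1520 - 563} = 1327 - \frac{257847}{1544 \cdot 957} = 1327 - \frac{85949}{492536} = \frac{653509323}{492536} \approx 1326.8$)
$- x = \left(-1\right) \frac{653509323}{492536} = - \frac{653509323}{492536}$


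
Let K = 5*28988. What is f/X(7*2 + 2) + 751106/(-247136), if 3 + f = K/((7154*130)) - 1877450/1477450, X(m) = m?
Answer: -10763427421343/3265184711516 ≈ -3.2964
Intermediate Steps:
K = 144940
f = -434930661/105696773 (f = -3 + (144940/((7154*130)) - 1877450/1477450) = -3 + (144940/930020 - 1877450*1/1477450) = -3 + (144940*(1/930020) - 37549/29549) = -3 + (7247/46501 - 37549/29549) = -3 - 117840342/105696773 = -434930661/105696773 ≈ -4.1149)
f/X(7*2 + 2) + 751106/(-247136) = -434930661/(105696773*(7*2 + 2)) + 751106/(-247136) = -434930661/(105696773*(14 + 2)) + 751106*(-1/247136) = -434930661/105696773/16 - 375553/123568 = -434930661/105696773*1/16 - 375553/123568 = -434930661/1691148368 - 375553/123568 = -10763427421343/3265184711516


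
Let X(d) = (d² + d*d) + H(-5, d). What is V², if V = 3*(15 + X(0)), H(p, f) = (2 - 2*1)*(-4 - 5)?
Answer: 2025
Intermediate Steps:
H(p, f) = 0 (H(p, f) = (2 - 2)*(-9) = 0*(-9) = 0)
X(d) = 2*d² (X(d) = (d² + d*d) + 0 = (d² + d²) + 0 = 2*d² + 0 = 2*d²)
V = 45 (V = 3*(15 + 2*0²) = 3*(15 + 2*0) = 3*(15 + 0) = 3*15 = 45)
V² = 45² = 2025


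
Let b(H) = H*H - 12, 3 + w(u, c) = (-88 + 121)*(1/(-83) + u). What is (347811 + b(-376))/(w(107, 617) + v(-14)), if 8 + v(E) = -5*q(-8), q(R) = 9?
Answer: 40601525/288392 ≈ 140.79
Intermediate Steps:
w(u, c) = -282/83 + 33*u (w(u, c) = -3 + (-88 + 121)*(1/(-83) + u) = -3 + 33*(-1/83 + u) = -3 + (-33/83 + 33*u) = -282/83 + 33*u)
b(H) = -12 + H² (b(H) = H² - 12 = -12 + H²)
v(E) = -53 (v(E) = -8 - 5*9 = -8 - 45 = -53)
(347811 + b(-376))/(w(107, 617) + v(-14)) = (347811 + (-12 + (-376)²))/((-282/83 + 33*107) - 53) = (347811 + (-12 + 141376))/((-282/83 + 3531) - 53) = (347811 + 141364)/(292791/83 - 53) = 489175/(288392/83) = 489175*(83/288392) = 40601525/288392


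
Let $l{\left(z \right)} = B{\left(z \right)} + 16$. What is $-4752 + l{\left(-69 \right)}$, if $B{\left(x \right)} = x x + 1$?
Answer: $26$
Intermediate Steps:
$B{\left(x \right)} = 1 + x^{2}$ ($B{\left(x \right)} = x^{2} + 1 = 1 + x^{2}$)
$l{\left(z \right)} = 17 + z^{2}$ ($l{\left(z \right)} = \left(1 + z^{2}\right) + 16 = 17 + z^{2}$)
$-4752 + l{\left(-69 \right)} = -4752 + \left(17 + \left(-69\right)^{2}\right) = -4752 + \left(17 + 4761\right) = -4752 + 4778 = 26$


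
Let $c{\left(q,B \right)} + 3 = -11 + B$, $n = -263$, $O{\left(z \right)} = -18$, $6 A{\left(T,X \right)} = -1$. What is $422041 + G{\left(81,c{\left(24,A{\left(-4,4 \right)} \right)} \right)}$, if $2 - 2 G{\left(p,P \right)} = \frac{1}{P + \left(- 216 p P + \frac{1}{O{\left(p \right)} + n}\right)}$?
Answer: $\frac{176357875576055}{417868069} \approx 4.2204 \cdot 10^{5}$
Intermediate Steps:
$A{\left(T,X \right)} = - \frac{1}{6}$ ($A{\left(T,X \right)} = \frac{1}{6} \left(-1\right) = - \frac{1}{6}$)
$c{\left(q,B \right)} = -14 + B$ ($c{\left(q,B \right)} = -3 + \left(-11 + B\right) = -14 + B$)
$G{\left(p,P \right)} = 1 - \frac{1}{2 \left(- \frac{1}{281} + P - 216 P p\right)}$ ($G{\left(p,P \right)} = 1 - \frac{1}{2 \left(P + \left(- 216 p P + \frac{1}{-18 - 263}\right)\right)} = 1 - \frac{1}{2 \left(P - \left(\frac{1}{281} + 216 P p\right)\right)} = 1 - \frac{1}{2 \left(- \frac{1}{281} + P - 216 P p\right)}$)
$422041 + G{\left(81,c{\left(24,A{\left(-4,4 \right)} \right)} \right)} = 422041 + \frac{283 - 562 \left(-14 - \frac{1}{6}\right) + 121392 \left(-14 - \frac{1}{6}\right) 81}{2 \left(1 - 281 \left(-14 - \frac{1}{6}\right) + 60696 \left(-14 - \frac{1}{6}\right) 81\right)} = 422041 + \frac{283 - - \frac{23885}{3} + 121392 \left(- \frac{85}{6}\right) 81}{2 \left(1 - - \frac{23885}{6} + 60696 \left(- \frac{85}{6}\right) 81\right)} = 422041 + \frac{283 + \frac{23885}{3} - 139297320}{2 \left(1 + \frac{23885}{6} - 69648660\right)} = 422041 + \frac{1}{2} \frac{1}{- \frac{417868069}{6}} \left(- \frac{417867226}{3}\right) = 422041 + \frac{1}{2} \left(- \frac{6}{417868069}\right) \left(- \frac{417867226}{3}\right) = 422041 + \frac{417867226}{417868069} = \frac{176357875576055}{417868069}$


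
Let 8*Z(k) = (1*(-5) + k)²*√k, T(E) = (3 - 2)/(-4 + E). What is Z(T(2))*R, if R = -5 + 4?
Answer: -121*I*√2/64 ≈ -2.6737*I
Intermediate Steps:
T(E) = 1/(-4 + E)
R = -1
Z(k) = √k*(-5 + k)²/8 (Z(k) = ((1*(-5) + k)²*√k)/8 = ((-5 + k)²*√k)/8 = (√k*(-5 + k)²)/8 = √k*(-5 + k)²/8)
Z(T(2))*R = (√(1/(-4 + 2))*(-5 + 1/(-4 + 2))²/8)*(-1) = (√(1/(-2))*(-5 + 1/(-2))²/8)*(-1) = (√(-½)*(-5 - ½)²/8)*(-1) = ((I*√2/2)*(-11/2)²/8)*(-1) = ((⅛)*(I*√2/2)*(121/4))*(-1) = (121*I*√2/64)*(-1) = -121*I*√2/64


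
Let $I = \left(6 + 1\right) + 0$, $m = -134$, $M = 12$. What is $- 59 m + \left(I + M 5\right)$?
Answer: $7973$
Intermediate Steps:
$I = 7$ ($I = 7 + 0 = 7$)
$- 59 m + \left(I + M 5\right) = \left(-59\right) \left(-134\right) + \left(7 + 12 \cdot 5\right) = 7906 + \left(7 + 60\right) = 7906 + 67 = 7973$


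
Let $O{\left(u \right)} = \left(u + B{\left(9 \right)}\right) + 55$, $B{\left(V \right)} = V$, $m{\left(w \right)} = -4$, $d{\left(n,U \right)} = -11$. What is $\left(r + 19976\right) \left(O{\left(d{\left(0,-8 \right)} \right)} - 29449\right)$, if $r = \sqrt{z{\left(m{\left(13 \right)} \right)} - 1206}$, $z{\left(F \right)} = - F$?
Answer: $-587214496 - 29396 i \sqrt{1202} \approx -5.8721 \cdot 10^{8} - 1.0192 \cdot 10^{6} i$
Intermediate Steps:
$r = i \sqrt{1202}$ ($r = \sqrt{\left(-1\right) \left(-4\right) - 1206} = \sqrt{4 - 1206} = \sqrt{-1202} = i \sqrt{1202} \approx 34.67 i$)
$O{\left(u \right)} = 64 + u$ ($O{\left(u \right)} = \left(u + 9\right) + 55 = \left(9 + u\right) + 55 = 64 + u$)
$\left(r + 19976\right) \left(O{\left(d{\left(0,-8 \right)} \right)} - 29449\right) = \left(i \sqrt{1202} + 19976\right) \left(\left(64 - 11\right) - 29449\right) = \left(19976 + i \sqrt{1202}\right) \left(53 - 29449\right) = \left(19976 + i \sqrt{1202}\right) \left(-29396\right) = -587214496 - 29396 i \sqrt{1202}$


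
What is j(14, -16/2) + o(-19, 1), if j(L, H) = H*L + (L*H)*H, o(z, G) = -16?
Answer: 768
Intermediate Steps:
j(L, H) = H*L + L*H² (j(L, H) = H*L + (H*L)*H = H*L + L*H²)
j(14, -16/2) + o(-19, 1) = -16/2*14*(1 - 16/2) - 16 = -16*½*14*(1 - 16*½) - 16 = -8*14*(1 - 8) - 16 = -8*14*(-7) - 16 = 784 - 16 = 768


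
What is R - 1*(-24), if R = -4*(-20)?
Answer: 104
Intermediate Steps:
R = 80
R - 1*(-24) = 80 - 1*(-24) = 80 + 24 = 104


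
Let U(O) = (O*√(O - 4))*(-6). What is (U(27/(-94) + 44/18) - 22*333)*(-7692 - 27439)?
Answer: 257369706 + 64114075*I*√146546/39762 ≈ 2.5737e+8 + 6.1727e+5*I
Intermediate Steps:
U(O) = -6*O*√(-4 + O) (U(O) = (O*√(-4 + O))*(-6) = -6*O*√(-4 + O))
(U(27/(-94) + 44/18) - 22*333)*(-7692 - 27439) = (-6*(27/(-94) + 44/18)*√(-4 + (27/(-94) + 44/18)) - 22*333)*(-7692 - 27439) = (-6*(27*(-1/94) + 44*(1/18))*√(-4 + (27*(-1/94) + 44*(1/18))) - 7326)*(-35131) = (-6*(-27/94 + 22/9)*√(-4 + (-27/94 + 22/9)) - 7326)*(-35131) = (-6*1825/846*√(-4 + 1825/846) - 7326)*(-35131) = (-6*1825/846*√(-1559/846) - 7326)*(-35131) = (-6*1825/846*I*√146546/282 - 7326)*(-35131) = (-1825*I*√146546/39762 - 7326)*(-35131) = (-7326 - 1825*I*√146546/39762)*(-35131) = 257369706 + 64114075*I*√146546/39762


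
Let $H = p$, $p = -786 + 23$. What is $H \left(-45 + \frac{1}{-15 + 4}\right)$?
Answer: $\frac{378448}{11} \approx 34404.0$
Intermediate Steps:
$p = -763$
$H = -763$
$H \left(-45 + \frac{1}{-15 + 4}\right) = - 763 \left(-45 + \frac{1}{-15 + 4}\right) = - 763 \left(-45 + \frac{1}{-11}\right) = - 763 \left(-45 - \frac{1}{11}\right) = \left(-763\right) \left(- \frac{496}{11}\right) = \frac{378448}{11}$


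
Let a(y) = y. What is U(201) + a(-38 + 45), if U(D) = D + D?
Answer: 409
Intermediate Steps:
U(D) = 2*D
U(201) + a(-38 + 45) = 2*201 + (-38 + 45) = 402 + 7 = 409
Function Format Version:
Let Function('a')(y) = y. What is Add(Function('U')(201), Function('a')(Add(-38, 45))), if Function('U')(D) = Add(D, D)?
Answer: 409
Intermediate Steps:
Function('U')(D) = Mul(2, D)
Add(Function('U')(201), Function('a')(Add(-38, 45))) = Add(Mul(2, 201), Add(-38, 45)) = Add(402, 7) = 409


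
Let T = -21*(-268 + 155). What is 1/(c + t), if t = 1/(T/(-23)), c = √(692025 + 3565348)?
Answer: 54579/23973816563588 + 5631129*√4257373/23973816563588 ≈ 0.00048465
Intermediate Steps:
T = 2373 (T = -21*(-113) = 2373)
c = √4257373 ≈ 2063.3
t = -23/2373 (t = 1/(2373/(-23)) = 1/(2373*(-1/23)) = 1/(-2373/23) = -23/2373 ≈ -0.0096924)
1/(c + t) = 1/(√4257373 - 23/2373) = 1/(-23/2373 + √4257373)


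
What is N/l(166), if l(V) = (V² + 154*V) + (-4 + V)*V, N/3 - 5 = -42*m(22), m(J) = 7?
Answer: -867/80012 ≈ -0.010836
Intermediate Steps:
N = -867 (N = 15 + 3*(-42*7) = 15 + 3*(-294) = 15 - 882 = -867)
l(V) = V² + 154*V + V*(-4 + V) (l(V) = (V² + 154*V) + V*(-4 + V) = V² + 154*V + V*(-4 + V))
N/l(166) = -867*1/(332*(75 + 166)) = -867/(2*166*241) = -867/80012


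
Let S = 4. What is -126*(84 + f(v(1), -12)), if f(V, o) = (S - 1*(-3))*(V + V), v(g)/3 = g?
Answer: -15876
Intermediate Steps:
v(g) = 3*g
f(V, o) = 14*V (f(V, o) = (4 - 1*(-3))*(V + V) = (4 + 3)*(2*V) = 7*(2*V) = 14*V)
-126*(84 + f(v(1), -12)) = -126*(84 + 14*(3*1)) = -126*(84 + 14*3) = -126*(84 + 42) = -126*126 = -15876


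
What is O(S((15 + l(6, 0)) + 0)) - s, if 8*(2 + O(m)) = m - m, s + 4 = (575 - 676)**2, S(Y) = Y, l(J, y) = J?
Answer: -10199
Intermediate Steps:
s = 10197 (s = -4 + (575 - 676)**2 = -4 + (-101)**2 = -4 + 10201 = 10197)
O(m) = -2 (O(m) = -2 + (m - m)/8 = -2 + (1/8)*0 = -2 + 0 = -2)
O(S((15 + l(6, 0)) + 0)) - s = -2 - 1*10197 = -2 - 10197 = -10199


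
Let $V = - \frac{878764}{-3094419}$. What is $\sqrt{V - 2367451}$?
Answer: $\frac{i \sqrt{22669356118068218895}}{3094419} \approx 1538.7 i$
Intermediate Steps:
$V = \frac{878764}{3094419}$ ($V = \left(-878764\right) \left(- \frac{1}{3094419}\right) = \frac{878764}{3094419} \approx 0.28398$)
$\sqrt{V - 2367451} = \sqrt{\frac{878764}{3094419} - 2367451} = \sqrt{- \frac{7325884477205}{3094419}} = \frac{i \sqrt{22669356118068218895}}{3094419}$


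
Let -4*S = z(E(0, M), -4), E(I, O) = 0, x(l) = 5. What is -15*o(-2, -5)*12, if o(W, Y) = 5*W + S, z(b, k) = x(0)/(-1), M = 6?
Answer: 1575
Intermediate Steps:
z(b, k) = -5 (z(b, k) = 5/(-1) = 5*(-1) = -5)
S = 5/4 (S = -1/4*(-5) = 5/4 ≈ 1.2500)
o(W, Y) = 5/4 + 5*W (o(W, Y) = 5*W + 5/4 = 5/4 + 5*W)
-15*o(-2, -5)*12 = -15*(5/4 + 5*(-2))*12 = -15*(5/4 - 10)*12 = -15*(-35/4)*12 = (525/4)*12 = 1575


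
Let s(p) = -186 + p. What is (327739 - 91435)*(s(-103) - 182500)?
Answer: -43193771856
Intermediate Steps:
(327739 - 91435)*(s(-103) - 182500) = (327739 - 91435)*((-186 - 103) - 182500) = 236304*(-289 - 182500) = 236304*(-182789) = -43193771856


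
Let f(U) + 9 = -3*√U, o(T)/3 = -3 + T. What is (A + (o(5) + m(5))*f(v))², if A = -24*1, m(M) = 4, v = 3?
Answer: 15696 + 6840*√3 ≈ 27543.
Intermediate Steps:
o(T) = -9 + 3*T (o(T) = 3*(-3 + T) = -9 + 3*T)
f(U) = -9 - 3*√U
A = -24
(A + (o(5) + m(5))*f(v))² = (-24 + ((-9 + 3*5) + 4)*(-9 - 3*√3))² = (-24 + ((-9 + 15) + 4)*(-9 - 3*√3))² = (-24 + (6 + 4)*(-9 - 3*√3))² = (-24 + 10*(-9 - 3*√3))² = (-24 + (-90 - 30*√3))² = (-114 - 30*√3)²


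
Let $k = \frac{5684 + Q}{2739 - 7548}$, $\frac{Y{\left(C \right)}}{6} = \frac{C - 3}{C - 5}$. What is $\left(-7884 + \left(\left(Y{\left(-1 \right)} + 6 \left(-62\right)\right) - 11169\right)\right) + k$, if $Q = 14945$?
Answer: $- \frac{13345174}{687} \approx -19425.0$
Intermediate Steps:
$Y{\left(C \right)} = \frac{6 \left(-3 + C\right)}{-5 + C}$ ($Y{\left(C \right)} = 6 \frac{C - 3}{C - 5} = 6 \frac{-3 + C}{-5 + C} = \frac{6 \left(-3 + C\right)}{-5 + C}$)
$k = - \frac{2947}{687}$ ($k = \frac{5684 + 14945}{2739 - 7548} = \frac{20629}{-4809} = 20629 \left(- \frac{1}{4809}\right) = - \frac{2947}{687} \approx -4.2897$)
$\left(-7884 + \left(\left(Y{\left(-1 \right)} + 6 \left(-62\right)\right) - 11169\right)\right) + k = \left(-7884 - \left(11541 - \frac{6 \left(-3 - 1\right)}{-5 - 1}\right)\right) - \frac{2947}{687} = \left(-7884 - \left(11541 - 6 \frac{1}{-6} \left(-4\right)\right)\right) - \frac{2947}{687} = \left(-7884 - \left(11541 - 4\right)\right) - \frac{2947}{687} = \left(-7884 + \left(\left(4 - 372\right) - 11169\right)\right) - \frac{2947}{687} = \left(-7884 - 11537\right) - \frac{2947}{687} = -19421 - \frac{2947}{687} = - \frac{13345174}{687}$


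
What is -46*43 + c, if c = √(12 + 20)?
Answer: -1978 + 4*√2 ≈ -1972.3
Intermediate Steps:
c = 4*√2 (c = √32 = 4*√2 ≈ 5.6569)
-46*43 + c = -46*43 + 4*√2 = -1978 + 4*√2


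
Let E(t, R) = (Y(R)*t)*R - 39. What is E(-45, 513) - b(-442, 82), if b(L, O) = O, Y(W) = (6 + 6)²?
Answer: -3324361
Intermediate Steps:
Y(W) = 144 (Y(W) = 12² = 144)
E(t, R) = -39 + 144*R*t (E(t, R) = (144*t)*R - 39 = 144*R*t - 39 = -39 + 144*R*t)
E(-45, 513) - b(-442, 82) = (-39 + 144*513*(-45)) - 1*82 = (-39 - 3324240) - 82 = -3324279 - 82 = -3324361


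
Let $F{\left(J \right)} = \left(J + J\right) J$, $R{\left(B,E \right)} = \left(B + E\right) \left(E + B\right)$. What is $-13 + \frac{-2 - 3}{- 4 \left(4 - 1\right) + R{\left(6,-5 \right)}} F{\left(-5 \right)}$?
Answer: $\frac{107}{11} \approx 9.7273$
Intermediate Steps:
$R{\left(B,E \right)} = \left(B + E\right)^{2}$ ($R{\left(B,E \right)} = \left(B + E\right) \left(B + E\right) = \left(B + E\right)^{2}$)
$F{\left(J \right)} = 2 J^{2}$ ($F{\left(J \right)} = 2 J J = 2 J^{2}$)
$-13 + \frac{-2 - 3}{- 4 \left(4 - 1\right) + R{\left(6,-5 \right)}} F{\left(-5 \right)} = -13 + \frac{-2 - 3}{- 4 \left(4 - 1\right) + \left(6 - 5\right)^{2}} \cdot 2 \left(-5\right)^{2} = -13 + - \frac{5}{\left(-4\right) 3 + 1^{2}} \cdot 2 \cdot 25 = -13 + - \frac{5}{-12 + 1} \cdot 50 = -13 + - \frac{5}{-11} \cdot 50 = -13 + \left(-5\right) \left(- \frac{1}{11}\right) 50 = -13 + \frac{5}{11} \cdot 50 = -13 + \frac{250}{11} = \frac{107}{11}$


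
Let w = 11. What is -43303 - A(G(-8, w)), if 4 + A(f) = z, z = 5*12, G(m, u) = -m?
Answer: -43359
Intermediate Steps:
z = 60
A(f) = 56 (A(f) = -4 + 60 = 56)
-43303 - A(G(-8, w)) = -43303 - 1*56 = -43303 - 56 = -43359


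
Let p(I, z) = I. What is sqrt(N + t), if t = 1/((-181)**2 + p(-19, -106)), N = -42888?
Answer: I*sqrt(5108621100010)/10914 ≈ 207.09*I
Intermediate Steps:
t = 1/32742 (t = 1/((-181)**2 - 19) = 1/(32761 - 19) = 1/32742 ≈ 3.0542e-5)
sqrt(N + t) = sqrt(-42888 + 1/32742) = sqrt(-1404238895/32742) = I*sqrt(5108621100010)/10914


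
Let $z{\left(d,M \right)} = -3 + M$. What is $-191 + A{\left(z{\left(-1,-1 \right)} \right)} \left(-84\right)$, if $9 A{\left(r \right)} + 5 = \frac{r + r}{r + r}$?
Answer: $- \frac{461}{3} \approx -153.67$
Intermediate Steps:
$A{\left(r \right)} = - \frac{4}{9}$ ($A{\left(r \right)} = - \frac{5}{9} + \frac{\left(r + r\right) \frac{1}{r + r}}{9} = - \frac{5}{9} + \frac{2 r \frac{1}{2 r}}{9} = - \frac{5}{9} + \frac{1}{9} \cdot 1 = - \frac{5}{9} + \frac{1}{9} = - \frac{4}{9}$)
$-191 + A{\left(z{\left(-1,-1 \right)} \right)} \left(-84\right) = -191 - - \frac{112}{3} = -191 + \frac{112}{3} = - \frac{461}{3}$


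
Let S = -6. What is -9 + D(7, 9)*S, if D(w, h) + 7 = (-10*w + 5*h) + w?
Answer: 141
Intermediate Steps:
D(w, h) = -7 - 9*w + 5*h (D(w, h) = -7 + ((-10*w + 5*h) + w) = -7 + (-9*w + 5*h) = -7 - 9*w + 5*h)
-9 + D(7, 9)*S = -9 + (-7 - 9*7 + 5*9)*(-6) = -9 + (-7 - 63 + 45)*(-6) = -9 - 25*(-6) = -9 + 150 = 141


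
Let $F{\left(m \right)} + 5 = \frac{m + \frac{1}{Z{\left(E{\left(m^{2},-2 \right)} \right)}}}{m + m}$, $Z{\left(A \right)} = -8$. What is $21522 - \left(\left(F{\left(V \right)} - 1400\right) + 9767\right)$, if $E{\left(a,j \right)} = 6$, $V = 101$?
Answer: $\frac{21265753}{1616} \approx 13160.0$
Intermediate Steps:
$F{\left(m \right)} = -5 + \frac{- \frac{1}{8} + m}{2 m}$ ($F{\left(m \right)} = -5 + \frac{m + \frac{1}{-8}}{m + m} = -5 + \frac{m - \frac{1}{8}}{2 m} = -5 + \left(- \frac{1}{8} + m\right) \frac{1}{2 m} = -5 + \frac{- \frac{1}{8} + m}{2 m}$)
$21522 - \left(\left(F{\left(V \right)} - 1400\right) + 9767\right) = 21522 - \left(\left(\frac{-1 - 7272}{16 \cdot 101} - 1400\right) + 9767\right) = 21522 - \left(\left(\frac{1}{16} \cdot \frac{1}{101} \left(-1 - 7272\right) - 1400\right) + 9767\right) = 21522 - \left(\left(\frac{1}{16} \cdot \frac{1}{101} \left(-7273\right) - 1400\right) + 9767\right) = 21522 - \left(\left(- \frac{7273}{1616} - 1400\right) + 9767\right) = 21522 - \left(- \frac{2269673}{1616} + 9767\right) = 21522 - \frac{13513799}{1616} = \frac{21265753}{1616}$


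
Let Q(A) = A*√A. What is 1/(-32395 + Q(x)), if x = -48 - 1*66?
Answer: I/(19*(-1705*I + 6*√114)) ≈ -3.0825e-5 + 1.1582e-6*I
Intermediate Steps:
x = -114 (x = -48 - 66 = -114)
Q(A) = A^(3/2)
1/(-32395 + Q(x)) = 1/(-32395 + (-114)^(3/2)) = 1/(-32395 - 114*I*√114)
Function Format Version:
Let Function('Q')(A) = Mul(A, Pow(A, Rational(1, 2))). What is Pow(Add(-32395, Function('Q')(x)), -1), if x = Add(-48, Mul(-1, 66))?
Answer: Mul(Rational(1, 19), I, Pow(Add(Mul(-1705, I), Mul(6, Pow(114, Rational(1, 2)))), -1)) ≈ Add(-3.0825e-5, Mul(1.1582e-6, I))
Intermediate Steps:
x = -114 (x = Add(-48, -66) = -114)
Function('Q')(A) = Pow(A, Rational(3, 2))
Pow(Add(-32395, Function('Q')(x)), -1) = Pow(Add(-32395, Pow(-114, Rational(3, 2))), -1) = Pow(Add(-32395, Mul(-114, I, Pow(114, Rational(1, 2)))), -1)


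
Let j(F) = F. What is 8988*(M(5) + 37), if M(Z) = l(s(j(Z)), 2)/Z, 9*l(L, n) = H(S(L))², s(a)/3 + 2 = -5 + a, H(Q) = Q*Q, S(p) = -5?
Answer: 1372168/3 ≈ 4.5739e+5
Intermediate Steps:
H(Q) = Q²
s(a) = -21 + 3*a (s(a) = -6 + 3*(-5 + a) = -6 + (-15 + 3*a) = -21 + 3*a)
l(L, n) = 625/9 (l(L, n) = ((-5)²)²/9 = (⅑)*25² = (⅑)*625 = 625/9)
M(Z) = 625/(9*Z)
8988*(M(5) + 37) = 8988*((625/9)/5 + 37) = 8988*((625/9)*(⅕) + 37) = 8988*(125/9 + 37) = 8988*(458/9) = 1372168/3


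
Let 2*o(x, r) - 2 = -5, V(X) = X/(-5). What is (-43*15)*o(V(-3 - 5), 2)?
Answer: 1935/2 ≈ 967.50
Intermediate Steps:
V(X) = -X/5 (V(X) = X*(-⅕) = -X/5)
o(x, r) = -3/2 (o(x, r) = 1 + (½)*(-5) = 1 - 5/2 = -3/2)
(-43*15)*o(V(-3 - 5), 2) = -43*15*(-3/2) = -645*(-3/2) = 1935/2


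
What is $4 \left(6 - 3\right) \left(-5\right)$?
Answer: $-60$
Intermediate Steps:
$4 \left(6 - 3\right) \left(-5\right) = 4 \cdot 3 \left(-5\right) = 12 \left(-5\right) = -60$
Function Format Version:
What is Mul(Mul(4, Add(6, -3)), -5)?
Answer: -60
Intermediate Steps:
Mul(Mul(4, Add(6, -3)), -5) = Mul(Mul(4, 3), -5) = Mul(12, -5) = -60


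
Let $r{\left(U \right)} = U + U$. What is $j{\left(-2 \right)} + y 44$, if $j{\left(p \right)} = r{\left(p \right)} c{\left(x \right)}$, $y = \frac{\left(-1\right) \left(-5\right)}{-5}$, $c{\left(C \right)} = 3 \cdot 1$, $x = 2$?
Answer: $-56$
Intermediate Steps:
$c{\left(C \right)} = 3$
$y = -1$ ($y = 5 \left(- \frac{1}{5}\right) = -1$)
$r{\left(U \right)} = 2 U$
$j{\left(p \right)} = 6 p$ ($j{\left(p \right)} = 2 p 3 = 6 p$)
$j{\left(-2 \right)} + y 44 = 6 \left(-2\right) - 44 = -12 - 44 = -56$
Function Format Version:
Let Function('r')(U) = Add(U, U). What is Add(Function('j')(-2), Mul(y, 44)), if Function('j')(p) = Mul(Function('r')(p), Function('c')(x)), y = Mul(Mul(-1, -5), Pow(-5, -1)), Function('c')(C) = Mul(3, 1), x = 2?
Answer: -56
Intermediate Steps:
Function('c')(C) = 3
y = -1 (y = Mul(5, Rational(-1, 5)) = -1)
Function('r')(U) = Mul(2, U)
Function('j')(p) = Mul(6, p) (Function('j')(p) = Mul(Mul(2, p), 3) = Mul(6, p))
Add(Function('j')(-2), Mul(y, 44)) = Add(Mul(6, -2), Mul(-1, 44)) = Add(-12, -44) = -56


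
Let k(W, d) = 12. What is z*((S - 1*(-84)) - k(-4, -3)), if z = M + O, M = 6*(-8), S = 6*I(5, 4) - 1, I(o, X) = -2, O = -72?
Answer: -7080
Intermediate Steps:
S = -13 (S = 6*(-2) - 1 = -12 - 1 = -13)
M = -48
z = -120 (z = -48 - 72 = -120)
z*((S - 1*(-84)) - k(-4, -3)) = -120*((-13 - 1*(-84)) - 1*12) = -120*((-13 + 84) - 12) = -120*(71 - 12) = -120*59 = -7080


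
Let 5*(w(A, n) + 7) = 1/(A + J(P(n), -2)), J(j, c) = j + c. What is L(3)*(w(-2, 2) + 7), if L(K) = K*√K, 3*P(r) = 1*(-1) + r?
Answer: -9*√3/55 ≈ -0.28343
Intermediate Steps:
P(r) = -⅓ + r/3 (P(r) = (1*(-1) + r)/3 = (-1 + r)/3 = -⅓ + r/3)
J(j, c) = c + j
w(A, n) = -7 + 1/(5*(-7/3 + A + n/3)) (w(A, n) = -7 + 1/(5*(A + (-2 + (-⅓ + n/3)))) = -7 + 1/(5*(A + (-7/3 + n/3))) = -7 + 1/(5*(-7/3 + A + n/3)))
L(K) = K^(3/2)
L(3)*(w(-2, 2) + 7) = 3^(3/2)*((248 - 105*(-2) - 35*2)/(5*(-7 + 2 + 3*(-2))) + 7) = (3*√3)*((248 + 210 - 70)/(5*(-7 + 2 - 6)) + 7) = (3*√3)*((⅕)*388/(-11) + 7) = (3*√3)*((⅕)*(-1/11)*388 + 7) = (3*√3)*(-388/55 + 7) = (3*√3)*(-3/55) = -9*√3/55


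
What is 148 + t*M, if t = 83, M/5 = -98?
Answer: -40522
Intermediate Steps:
M = -490 (M = 5*(-98) = -490)
148 + t*M = 148 + 83*(-490) = 148 - 40670 = -40522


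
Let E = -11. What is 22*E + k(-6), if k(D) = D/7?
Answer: -1700/7 ≈ -242.86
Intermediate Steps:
k(D) = D/7 (k(D) = D*(1/7) = D/7)
22*E + k(-6) = 22*(-11) + (1/7)*(-6) = -242 - 6/7 = -1700/7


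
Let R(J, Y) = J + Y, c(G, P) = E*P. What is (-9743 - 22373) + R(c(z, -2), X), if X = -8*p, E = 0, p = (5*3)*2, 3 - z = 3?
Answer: -32356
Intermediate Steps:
z = 0 (z = 3 - 1*3 = 3 - 3 = 0)
p = 30 (p = 15*2 = 30)
X = -240 (X = -8*30 = -240)
c(G, P) = 0 (c(G, P) = 0*P = 0)
(-9743 - 22373) + R(c(z, -2), X) = (-9743 - 22373) + (0 - 240) = -32116 - 240 = -32356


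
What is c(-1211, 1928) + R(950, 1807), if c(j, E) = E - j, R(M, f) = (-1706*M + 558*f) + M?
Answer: -608305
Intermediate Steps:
R(M, f) = -1705*M + 558*f
c(-1211, 1928) + R(950, 1807) = (1928 - 1*(-1211)) + (-1705*950 + 558*1807) = (1928 + 1211) + (-1619750 + 1008306) = 3139 - 611444 = -608305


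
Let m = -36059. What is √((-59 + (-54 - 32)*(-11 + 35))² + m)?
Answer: √4471070 ≈ 2114.5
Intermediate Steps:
√((-59 + (-54 - 32)*(-11 + 35))² + m) = √((-59 + (-54 - 32)*(-11 + 35))² - 36059) = √((-59 - 86*24)² - 36059) = √((-59 - 2064)² - 36059) = √((-2123)² - 36059) = √(4507129 - 36059) = √4471070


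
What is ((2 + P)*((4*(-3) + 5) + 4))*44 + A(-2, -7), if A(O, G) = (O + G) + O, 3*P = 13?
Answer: -847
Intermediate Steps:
P = 13/3 (P = (⅓)*13 = 13/3 ≈ 4.3333)
A(O, G) = G + 2*O (A(O, G) = (G + O) + O = G + 2*O)
((2 + P)*((4*(-3) + 5) + 4))*44 + A(-2, -7) = ((2 + 13/3)*((4*(-3) + 5) + 4))*44 + (-7 + 2*(-2)) = (19*((-12 + 5) + 4)/3)*44 + (-7 - 4) = (19*(-7 + 4)/3)*44 - 11 = ((19/3)*(-3))*44 - 11 = -19*44 - 11 = -836 - 11 = -847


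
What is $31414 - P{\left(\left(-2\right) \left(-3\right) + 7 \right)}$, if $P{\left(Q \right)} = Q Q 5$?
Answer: $30569$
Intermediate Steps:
$P{\left(Q \right)} = 5 Q^{2}$ ($P{\left(Q \right)} = Q^{2} \cdot 5 = 5 Q^{2}$)
$31414 - P{\left(\left(-2\right) \left(-3\right) + 7 \right)} = 31414 - 5 \left(\left(-2\right) \left(-3\right) + 7\right)^{2} = 31414 - 5 \left(6 + 7\right)^{2} = 31414 - 5 \cdot 13^{2} = 31414 - 5 \cdot 169 = 31414 - 845 = 30569$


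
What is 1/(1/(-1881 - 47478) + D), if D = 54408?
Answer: 49359/2685524471 ≈ 1.8380e-5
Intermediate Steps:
1/(1/(-1881 - 47478) + D) = 1/(1/(-1881 - 47478) + 54408) = 1/(1/(-49359) + 54408) = 1/(-1/49359 + 54408) = 1/(2685524471/49359) = 49359/2685524471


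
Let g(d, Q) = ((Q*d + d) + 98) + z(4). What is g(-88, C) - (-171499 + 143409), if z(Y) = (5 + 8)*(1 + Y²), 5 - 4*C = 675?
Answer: 43061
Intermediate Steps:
C = -335/2 (C = 5/4 - ¼*675 = 5/4 - 675/4 = -335/2 ≈ -167.50)
z(Y) = 13 + 13*Y² (z(Y) = 13*(1 + Y²) = 13 + 13*Y²)
g(d, Q) = 319 + d + Q*d (g(d, Q) = ((Q*d + d) + 98) + (13 + 13*4²) = ((d + Q*d) + 98) + (13 + 13*16) = (98 + d + Q*d) + (13 + 208) = (98 + d + Q*d) + 221 = 319 + d + Q*d)
g(-88, C) - (-171499 + 143409) = (319 - 88 - 335/2*(-88)) - (-171499 + 143409) = (319 - 88 + 14740) - 1*(-28090) = 14971 + 28090 = 43061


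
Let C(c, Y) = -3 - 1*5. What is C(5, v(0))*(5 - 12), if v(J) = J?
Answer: 56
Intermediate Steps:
C(c, Y) = -8 (C(c, Y) = -3 - 5 = -8)
C(5, v(0))*(5 - 12) = -8*(5 - 12) = -8*(-7) = 56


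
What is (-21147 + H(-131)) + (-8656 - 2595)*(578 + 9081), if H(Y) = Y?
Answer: -108694687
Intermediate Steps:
(-21147 + H(-131)) + (-8656 - 2595)*(578 + 9081) = (-21147 - 131) + (-8656 - 2595)*(578 + 9081) = -21278 - 11251*9659 = -21278 - 108673409 = -108694687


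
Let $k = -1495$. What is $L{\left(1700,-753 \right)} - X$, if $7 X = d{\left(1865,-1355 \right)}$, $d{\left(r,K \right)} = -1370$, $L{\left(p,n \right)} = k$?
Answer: $- \frac{9095}{7} \approx -1299.3$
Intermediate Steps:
$L{\left(p,n \right)} = -1495$
$X = - \frac{1370}{7}$ ($X = \frac{1}{7} \left(-1370\right) = - \frac{1370}{7} \approx -195.71$)
$L{\left(1700,-753 \right)} - X = -1495 - - \frac{1370}{7} = -1495 + \frac{1370}{7} = - \frac{9095}{7}$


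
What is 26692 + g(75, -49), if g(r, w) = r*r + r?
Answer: 32392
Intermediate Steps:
g(r, w) = r + r² (g(r, w) = r² + r = r + r²)
26692 + g(75, -49) = 26692 + 75*(1 + 75) = 26692 + 75*76 = 26692 + 5700 = 32392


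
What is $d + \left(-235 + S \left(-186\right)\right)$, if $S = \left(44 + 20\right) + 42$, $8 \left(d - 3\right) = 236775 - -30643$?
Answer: $\frac{53917}{4} \approx 13479.0$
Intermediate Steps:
$d = \frac{133721}{4}$ ($d = 3 + \frac{236775 - -30643}{8} = 3 + \frac{236775 + 30643}{8} = 3 + \frac{1}{8} \cdot 267418 = 3 + \frac{133709}{4} = \frac{133721}{4} \approx 33430.0$)
$S = 106$ ($S = 64 + 42 = 106$)
$d + \left(-235 + S \left(-186\right)\right) = \frac{133721}{4} + \left(-235 + 106 \left(-186\right)\right) = \frac{133721}{4} - 19951 = \frac{53917}{4}$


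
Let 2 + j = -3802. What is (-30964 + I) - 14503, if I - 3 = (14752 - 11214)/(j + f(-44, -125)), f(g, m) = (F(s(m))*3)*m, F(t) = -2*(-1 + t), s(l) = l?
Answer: -2234648297/49152 ≈ -45464.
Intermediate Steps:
j = -3804 (j = -2 - 3802 = -3804)
F(t) = 2 - 2*t
f(g, m) = m*(6 - 6*m) (f(g, m) = ((2 - 2*m)*3)*m = (6 - 6*m)*m = m*(6 - 6*m))
I = 145687/49152 (I = 3 + (14752 - 11214)/(-3804 + 6*(-125)*(1 - 1*(-125))) = 3 + 3538/(-3804 + 6*(-125)*(1 + 125)) = 3 + 3538/(-3804 + 6*(-125)*126) = 3 + 3538/(-3804 - 94500) = 3 + 3538/(-98304) = 3 + 3538*(-1/98304) = 3 - 1769/49152 = 145687/49152 ≈ 2.9640)
(-30964 + I) - 14503 = (-30964 + 145687/49152) - 14503 = -1521796841/49152 - 14503 = -2234648297/49152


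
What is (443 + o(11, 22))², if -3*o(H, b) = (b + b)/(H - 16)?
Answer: 44742721/225 ≈ 1.9886e+5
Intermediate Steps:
o(H, b) = -2*b/(3*(-16 + H)) (o(H, b) = -(b + b)/(3*(H - 16)) = -2*b/(3*(-16 + H)))
(443 + o(11, 22))² = (443 - 2*22/(-48 + 3*11))² = (443 - 2*22/(-48 + 33))² = (443 - 2*22/(-15))² = (443 - 2*22*(-1/15))² = (443 + 44/15)² = (6689/15)² = 44742721/225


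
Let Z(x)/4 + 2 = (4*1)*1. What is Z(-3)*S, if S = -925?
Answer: -7400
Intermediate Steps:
Z(x) = 8 (Z(x) = -8 + 4*((4*1)*1) = -8 + 4*(4*1) = -8 + 4*4 = -8 + 16 = 8)
Z(-3)*S = 8*(-925) = -7400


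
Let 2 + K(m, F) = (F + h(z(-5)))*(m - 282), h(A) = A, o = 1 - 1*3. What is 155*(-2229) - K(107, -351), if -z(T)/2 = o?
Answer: -406218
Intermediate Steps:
o = -2 (o = 1 - 3 = -2)
z(T) = 4 (z(T) = -2*(-2) = 4)
K(m, F) = -2 + (-282 + m)*(4 + F) (K(m, F) = -2 + (F + 4)*(m - 282) = -2 + (4 + F)*(-282 + m) = -2 + (-282 + m)*(4 + F))
155*(-2229) - K(107, -351) = 155*(-2229) - (-1130 - 282*(-351) + 4*107 - 351*107) = -345495 - (-1130 + 98982 + 428 - 37557) = -345495 - 1*60723 = -345495 - 60723 = -406218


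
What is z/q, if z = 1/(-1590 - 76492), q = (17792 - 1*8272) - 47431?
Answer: 1/2960166702 ≈ 3.3782e-10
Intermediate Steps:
q = -37911 (q = (17792 - 8272) - 47431 = 9520 - 47431 = -37911)
z = -1/78082 (z = 1/(-78082) = -1/78082 ≈ -1.2807e-5)
z/q = -1/78082/(-37911) = -1/78082*(-1/37911) = 1/2960166702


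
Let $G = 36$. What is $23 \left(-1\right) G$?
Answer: $-828$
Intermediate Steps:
$23 \left(-1\right) G = 23 \left(-1\right) 36 = \left(-23\right) 36 = -828$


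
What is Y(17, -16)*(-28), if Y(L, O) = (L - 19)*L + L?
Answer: 476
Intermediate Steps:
Y(L, O) = L + L*(-19 + L) (Y(L, O) = (-19 + L)*L + L = L*(-19 + L) + L = L + L*(-19 + L))
Y(17, -16)*(-28) = (17*(-18 + 17))*(-28) = (17*(-1))*(-28) = -17*(-28) = 476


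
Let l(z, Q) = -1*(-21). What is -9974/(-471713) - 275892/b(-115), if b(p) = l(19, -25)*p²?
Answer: -42457271282/43668830975 ≈ -0.97226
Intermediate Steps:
l(z, Q) = 21
b(p) = 21*p²
-9974/(-471713) - 275892/b(-115) = -9974/(-471713) - 275892/(21*(-115)²) = -9974*(-1/471713) - 275892/(21*13225) = 9974/471713 - 275892/277725 = 9974/471713 - 275892*1/277725 = 9974/471713 - 91964/92575 = -42457271282/43668830975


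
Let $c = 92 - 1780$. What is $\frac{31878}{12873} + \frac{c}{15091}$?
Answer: $\frac{21873394}{9250783} \approx 2.3645$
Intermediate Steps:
$c = -1688$ ($c = 92 - 1780 = -1688$)
$\frac{31878}{12873} + \frac{c}{15091} = \frac{31878}{12873} - \frac{1688}{15091} = 31878 \cdot \frac{1}{12873} - \frac{1688}{15091} = \frac{1518}{613} - \frac{1688}{15091} = \frac{21873394}{9250783}$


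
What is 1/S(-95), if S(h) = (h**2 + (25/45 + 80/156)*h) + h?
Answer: 117/1032935 ≈ 0.00011327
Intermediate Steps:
S(h) = h**2 + 242*h/117 (S(h) = (h**2 + (25*(1/45) + 80*(1/156))*h) + h = (h**2 + (5/9 + 20/39)*h) + h = (h**2 + 125*h/117) + h = h**2 + 242*h/117)
1/S(-95) = 1/((1/117)*(-95)*(242 + 117*(-95))) = 1/((1/117)*(-95)*(242 - 11115)) = 1/((1/117)*(-95)*(-10873)) = 1/(1032935/117) = 117/1032935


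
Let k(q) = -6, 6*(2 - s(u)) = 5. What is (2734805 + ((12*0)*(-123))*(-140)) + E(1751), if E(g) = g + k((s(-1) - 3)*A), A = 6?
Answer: 2736550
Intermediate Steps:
s(u) = 7/6 (s(u) = 2 - 1/6*5 = 2 - 5/6 = 7/6)
E(g) = -6 + g (E(g) = g - 6 = -6 + g)
(2734805 + ((12*0)*(-123))*(-140)) + E(1751) = (2734805 + ((12*0)*(-123))*(-140)) + (-6 + 1751) = (2734805 + (0*(-123))*(-140)) + 1745 = (2734805 + 0*(-140)) + 1745 = (2734805 + 0) + 1745 = 2734805 + 1745 = 2736550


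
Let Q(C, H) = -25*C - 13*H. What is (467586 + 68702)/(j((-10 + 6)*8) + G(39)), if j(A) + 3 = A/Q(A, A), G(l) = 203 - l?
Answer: 20378944/6117 ≈ 3331.5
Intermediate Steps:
j(A) = -115/38 (j(A) = -3 + A/(-25*A - 13*A) = -3 + A/((-38*A)) = -3 + A*(-1/(38*A)) = -3 - 1/38 = -115/38)
(467586 + 68702)/(j((-10 + 6)*8) + G(39)) = (467586 + 68702)/(-115/38 + (203 - 1*39)) = 536288/(-115/38 + (203 - 39)) = 536288/(-115/38 + 164) = 536288/(6117/38) = 536288*(38/6117) = 20378944/6117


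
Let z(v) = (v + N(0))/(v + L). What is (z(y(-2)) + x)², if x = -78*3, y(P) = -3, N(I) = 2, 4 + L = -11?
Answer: 17732521/324 ≈ 54730.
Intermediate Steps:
L = -15 (L = -4 - 11 = -15)
z(v) = (2 + v)/(-15 + v) (z(v) = (v + 2)/(v - 15) = (2 + v)/(-15 + v))
x = -234
(z(y(-2)) + x)² = ((2 - 3)/(-15 - 3) - 234)² = (-1/(-18) - 234)² = (-1/18*(-1) - 234)² = (1/18 - 234)² = (-4211/18)² = 17732521/324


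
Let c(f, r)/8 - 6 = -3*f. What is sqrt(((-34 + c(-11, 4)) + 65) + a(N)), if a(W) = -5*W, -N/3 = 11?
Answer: 2*sqrt(127) ≈ 22.539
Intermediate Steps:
c(f, r) = 48 - 24*f (c(f, r) = 48 + 8*(-3*f) = 48 - 24*f)
N = -33 (N = -3*11 = -33)
sqrt(((-34 + c(-11, 4)) + 65) + a(N)) = sqrt(((-34 + (48 - 24*(-11))) + 65) - 5*(-33)) = sqrt(((-34 + (48 + 264)) + 65) + 165) = sqrt(((-34 + 312) + 65) + 165) = sqrt((278 + 65) + 165) = sqrt(343 + 165) = sqrt(508) = 2*sqrt(127)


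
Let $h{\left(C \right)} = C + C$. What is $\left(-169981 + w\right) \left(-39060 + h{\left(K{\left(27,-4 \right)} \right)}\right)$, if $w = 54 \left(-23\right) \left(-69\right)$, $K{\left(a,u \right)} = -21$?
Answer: $3295633866$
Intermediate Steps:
$h{\left(C \right)} = 2 C$
$w = 85698$ ($w = \left(-1242\right) \left(-69\right) = 85698$)
$\left(-169981 + w\right) \left(-39060 + h{\left(K{\left(27,-4 \right)} \right)}\right) = \left(-169981 + 85698\right) \left(-39060 + 2 \left(-21\right)\right) = - 84283 \left(-39060 - 42\right) = \left(-84283\right) \left(-39102\right) = 3295633866$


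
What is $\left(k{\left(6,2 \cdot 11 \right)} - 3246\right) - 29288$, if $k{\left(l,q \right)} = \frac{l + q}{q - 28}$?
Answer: $- \frac{97616}{3} \approx -32539.0$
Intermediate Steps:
$k{\left(l,q \right)} = \frac{l + q}{-28 + q}$
$\left(k{\left(6,2 \cdot 11 \right)} - 3246\right) - 29288 = \left(\frac{6 + 2 \cdot 11}{-28 + 2 \cdot 11} - 3246\right) - 29288 = \left(\frac{6 + 22}{-28 + 22} - 3246\right) - 29288 = \left(\frac{1}{-6} \cdot 28 - 3246\right) - 29288 = \left(\left(- \frac{1}{6}\right) 28 - 3246\right) - 29288 = \left(- \frac{14}{3} - 3246\right) - 29288 = - \frac{9752}{3} - 29288 = - \frac{97616}{3}$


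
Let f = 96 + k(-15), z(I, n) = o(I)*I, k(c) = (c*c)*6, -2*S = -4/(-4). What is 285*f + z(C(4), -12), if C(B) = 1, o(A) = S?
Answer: 824219/2 ≈ 4.1211e+5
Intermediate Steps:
S = -½ (S = -(-2)/(-4) = -(-2)*(-1)/4 = -½*1 = -½ ≈ -0.50000)
o(A) = -½
k(c) = 6*c² (k(c) = c²*6 = 6*c²)
z(I, n) = -I/2
f = 1446 (f = 96 + 6*(-15)² = 96 + 6*225 = 96 + 1350 = 1446)
285*f + z(C(4), -12) = 285*1446 - ½*1 = 412110 - ½ = 824219/2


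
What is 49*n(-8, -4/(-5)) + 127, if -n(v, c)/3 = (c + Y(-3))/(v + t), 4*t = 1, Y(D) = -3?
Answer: 13217/155 ≈ 85.271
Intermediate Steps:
t = 1/4 (t = (1/4)*1 = 1/4 ≈ 0.25000)
n(v, c) = -3*(-3 + c)/(1/4 + v) (n(v, c) = -3*(c - 3)/(v + 1/4) = -3*(-3 + c)/(1/4 + v))
49*n(-8, -4/(-5)) + 127 = 49*(12*(3 - (-4)/(-5))/(1 + 4*(-8))) + 127 = 49*(12*(3 - (-4)*(-1)/5)/(1 - 32)) + 127 = 49*(12*(3 - 1*4/5)/(-31)) + 127 = 49*(12*(-1/31)*(3 - 4/5)) + 127 = 49*(12*(-1/31)*(11/5)) + 127 = 49*(-132/155) + 127 = -6468/155 + 127 = 13217/155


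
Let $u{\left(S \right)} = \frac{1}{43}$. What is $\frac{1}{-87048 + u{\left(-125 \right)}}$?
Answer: $- \frac{43}{3743063} \approx -1.1488 \cdot 10^{-5}$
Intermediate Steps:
$u{\left(S \right)} = \frac{1}{43}$
$\frac{1}{-87048 + u{\left(-125 \right)}} = \frac{1}{-87048 + \frac{1}{43}} = \frac{1}{- \frac{3743063}{43}} = - \frac{43}{3743063}$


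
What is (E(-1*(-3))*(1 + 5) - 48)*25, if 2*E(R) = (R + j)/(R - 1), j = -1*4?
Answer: -2475/2 ≈ -1237.5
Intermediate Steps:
j = -4
E(R) = (-4 + R)/(2*(-1 + R)) (E(R) = ((R - 4)/(R - 1))/2 = ((-4 + R)/(-1 + R))/2 = (-4 + R)/(2*(-1 + R)))
(E(-1*(-3))*(1 + 5) - 48)*25 = (((-4 - 1*(-3))/(2*(-1 - 1*(-3))))*(1 + 5) - 48)*25 = (((-4 + 3)/(2*(-1 + 3)))*6 - 48)*25 = (((½)*(-1)/2)*6 - 48)*25 = (((½)*(½)*(-1))*6 - 48)*25 = (-¼*6 - 48)*25 = (-3/2 - 48)*25 = -99/2*25 = -2475/2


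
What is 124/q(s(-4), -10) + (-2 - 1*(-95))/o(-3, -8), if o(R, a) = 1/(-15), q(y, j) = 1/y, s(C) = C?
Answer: -1891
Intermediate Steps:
o(R, a) = -1/15
124/q(s(-4), -10) + (-2 - 1*(-95))/o(-3, -8) = 124/(1/(-4)) + (-2 - 1*(-95))/(-1/15) = 124/(-¼) + (-2 + 95)*(-15) = 124*(-4) + 93*(-15) = -496 - 1395 = -1891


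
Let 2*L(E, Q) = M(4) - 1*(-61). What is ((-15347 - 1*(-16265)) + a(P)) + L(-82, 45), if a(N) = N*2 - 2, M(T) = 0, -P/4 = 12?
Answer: 1701/2 ≈ 850.50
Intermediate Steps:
P = -48 (P = -4*12 = -48)
a(N) = -2 + 2*N (a(N) = 2*N - 2 = -2 + 2*N)
L(E, Q) = 61/2 (L(E, Q) = (0 - 1*(-61))/2 = (0 + 61)/2 = (1/2)*61 = 61/2)
((-15347 - 1*(-16265)) + a(P)) + L(-82, 45) = ((-15347 - 1*(-16265)) + (-2 + 2*(-48))) + 61/2 = ((-15347 + 16265) + (-2 - 96)) + 61/2 = (918 - 98) + 61/2 = 820 + 61/2 = 1701/2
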